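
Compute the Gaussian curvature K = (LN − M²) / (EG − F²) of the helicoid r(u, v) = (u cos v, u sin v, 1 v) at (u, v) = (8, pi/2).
K = -1/4225

Coefficients of the first fundamental form: E = 1, F = 0, G = u^2 + 1.
Coefficients of the second fundamental form: L = 0, M = -1/sqrt(u^2 + 1), N = 0.
Assemble K = (LN − M²)/(EG − F²) = -1/(u^2 + 1)^2. At (u, v) = (8, pi/2): K = -1/4225.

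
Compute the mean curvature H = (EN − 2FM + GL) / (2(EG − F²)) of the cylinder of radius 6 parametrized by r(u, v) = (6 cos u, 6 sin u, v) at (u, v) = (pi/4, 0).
H = -1/12

With E = 36, F = 0, G = 1, L = -6, M = 0, N = 0, assemble
  H = (EN − 2FM + GL) / (2(EG − F²)) = -1/12.
At (u, v) = (pi/4, 0): H = -1/12.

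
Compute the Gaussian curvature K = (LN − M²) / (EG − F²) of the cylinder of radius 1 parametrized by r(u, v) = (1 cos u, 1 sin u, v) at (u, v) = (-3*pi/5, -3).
K = 0

Coefficients of the first fundamental form: E = 1, F = 0, G = 1.
Coefficients of the second fundamental form: L = -1, M = 0, N = 0.
Assemble K = (LN − M²)/(EG − F²) = 0. At (u, v) = (-3*pi/5, -3): K = 0.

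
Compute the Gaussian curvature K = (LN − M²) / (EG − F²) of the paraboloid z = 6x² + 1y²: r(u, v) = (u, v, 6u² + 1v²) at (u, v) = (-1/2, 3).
K = 24/5329

Coefficients of the first fundamental form: E = 144*u^2 + 1, F = 24*u*v, G = 4*v^2 + 1.
Coefficients of the second fundamental form: L = 12/sqrt(144*u^2 + 4*v^2 + 1), M = 0, N = 2/sqrt(144*u^2 + 4*v^2 + 1).
Assemble K = (LN − M²)/(EG − F²) = 24/(20736*u^4 + 1152*u^2*v^2 + 288*u^2 + 16*v^4 + 8*v^2 + 1). At (u, v) = (-1/2, 3): K = 24/5329.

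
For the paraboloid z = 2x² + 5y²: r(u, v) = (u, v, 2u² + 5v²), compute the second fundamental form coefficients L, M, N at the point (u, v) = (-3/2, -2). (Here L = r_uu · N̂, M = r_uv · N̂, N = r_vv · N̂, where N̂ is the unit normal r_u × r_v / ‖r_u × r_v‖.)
L = 4*sqrt(437)/437;  M = 0;  N = 10*sqrt(437)/437

Compute the unit normal N̂(u, v) = (-4*u/sqrt(16*u^2 + 100*v^2 + 1), -10*v/sqrt(16*u^2 + 100*v^2 + 1), 1/sqrt(16*u^2 + 100*v^2 + 1)), and the second partials r_uu, r_uv, r_vv. Take dot products:
  L(u, v) = r_uu · N̂ = 4/sqrt(16*u^2 + 100*v^2 + 1),
  M(u, v) = r_uv · N̂ = 0,
  N(u, v) = r_vv · N̂ = 10/sqrt(16*u^2 + 100*v^2 + 1).
Evaluating at (u, v) = (-3/2, -2):
  L = 4*sqrt(437)/437, M = 0, N = 10*sqrt(437)/437.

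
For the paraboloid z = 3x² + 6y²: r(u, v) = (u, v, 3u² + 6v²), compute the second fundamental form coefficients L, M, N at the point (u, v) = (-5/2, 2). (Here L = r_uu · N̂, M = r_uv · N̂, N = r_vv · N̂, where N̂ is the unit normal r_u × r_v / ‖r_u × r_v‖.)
L = 3*sqrt(802)/401;  M = 0;  N = 6*sqrt(802)/401

Compute the unit normal N̂(u, v) = (-6*u/sqrt(36*u^2 + 144*v^2 + 1), -12*v/sqrt(36*u^2 + 144*v^2 + 1), 1/sqrt(36*u^2 + 144*v^2 + 1)), and the second partials r_uu, r_uv, r_vv. Take dot products:
  L(u, v) = r_uu · N̂ = 6/sqrt(36*u^2 + 144*v^2 + 1),
  M(u, v) = r_uv · N̂ = 0,
  N(u, v) = r_vv · N̂ = 12/sqrt(36*u^2 + 144*v^2 + 1).
Evaluating at (u, v) = (-5/2, 2):
  L = 3*sqrt(802)/401, M = 0, N = 6*sqrt(802)/401.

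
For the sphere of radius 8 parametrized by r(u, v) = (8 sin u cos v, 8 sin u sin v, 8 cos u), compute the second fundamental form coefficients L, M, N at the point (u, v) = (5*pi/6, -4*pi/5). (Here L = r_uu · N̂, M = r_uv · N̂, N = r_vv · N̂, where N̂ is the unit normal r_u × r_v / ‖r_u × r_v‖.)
L = -8;  M = 0;  N = -2

Compute the unit normal N̂(u, v) = (sin(u)^2*cos(v)/Abs(sin(u)), sin(u)^2*sin(v)/Abs(sin(u)), sin(2*u)/(2*Abs(sin(u)))), and the second partials r_uu, r_uv, r_vv. Take dot products:
  L(u, v) = r_uu · N̂ = -8*sin(u)/Abs(sin(u)),
  M(u, v) = r_uv · N̂ = 0,
  N(u, v) = r_vv · N̂ = -8*sin(u)^3/Abs(sin(u)).
Evaluating at (u, v) = (5*pi/6, -4*pi/5):
  L = -8, M = 0, N = -2.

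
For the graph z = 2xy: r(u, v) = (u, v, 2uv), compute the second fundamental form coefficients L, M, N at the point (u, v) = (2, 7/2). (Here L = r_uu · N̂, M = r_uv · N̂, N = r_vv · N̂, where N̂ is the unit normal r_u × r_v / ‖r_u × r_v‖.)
L = 0;  M = sqrt(66)/33;  N = 0

Compute the unit normal N̂(u, v) = (-2*v/sqrt(4*u^2 + 4*v^2 + 1), -2*u/sqrt(4*u^2 + 4*v^2 + 1), 1/sqrt(4*u^2 + 4*v^2 + 1)), and the second partials r_uu, r_uv, r_vv. Take dot products:
  L(u, v) = r_uu · N̂ = 0,
  M(u, v) = r_uv · N̂ = 2/sqrt(4*u^2 + 4*v^2 + 1),
  N(u, v) = r_vv · N̂ = 0.
Evaluating at (u, v) = (2, 7/2):
  L = 0, M = sqrt(66)/33, N = 0.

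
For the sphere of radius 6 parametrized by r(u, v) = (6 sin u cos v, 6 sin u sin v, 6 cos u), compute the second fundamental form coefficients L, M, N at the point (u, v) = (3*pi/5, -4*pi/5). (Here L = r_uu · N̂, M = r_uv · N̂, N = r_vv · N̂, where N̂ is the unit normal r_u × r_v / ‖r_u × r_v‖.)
L = -6;  M = 0;  N = -15/4 - 3*sqrt(5)/4

Compute the unit normal N̂(u, v) = (sin(u)^2*cos(v)/Abs(sin(u)), sin(u)^2*sin(v)/Abs(sin(u)), sin(2*u)/(2*Abs(sin(u)))), and the second partials r_uu, r_uv, r_vv. Take dot products:
  L(u, v) = r_uu · N̂ = -6*sin(u)/Abs(sin(u)),
  M(u, v) = r_uv · N̂ = 0,
  N(u, v) = r_vv · N̂ = -6*sin(u)^3/Abs(sin(u)).
Evaluating at (u, v) = (3*pi/5, -4*pi/5):
  L = -6, M = 0, N = -15/4 - 3*sqrt(5)/4.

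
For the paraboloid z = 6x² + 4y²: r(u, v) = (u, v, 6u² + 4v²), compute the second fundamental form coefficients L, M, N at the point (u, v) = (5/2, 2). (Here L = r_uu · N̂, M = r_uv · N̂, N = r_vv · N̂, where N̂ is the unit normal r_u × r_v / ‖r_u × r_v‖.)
L = 12*sqrt(1157)/1157;  M = 0;  N = 8*sqrt(1157)/1157

Compute the unit normal N̂(u, v) = (-12*u/sqrt(144*u^2 + 64*v^2 + 1), -8*v/sqrt(144*u^2 + 64*v^2 + 1), 1/sqrt(144*u^2 + 64*v^2 + 1)), and the second partials r_uu, r_uv, r_vv. Take dot products:
  L(u, v) = r_uu · N̂ = 12/sqrt(144*u^2 + 64*v^2 + 1),
  M(u, v) = r_uv · N̂ = 0,
  N(u, v) = r_vv · N̂ = 8/sqrt(144*u^2 + 64*v^2 + 1).
Evaluating at (u, v) = (5/2, 2):
  L = 12*sqrt(1157)/1157, M = 0, N = 8*sqrt(1157)/1157.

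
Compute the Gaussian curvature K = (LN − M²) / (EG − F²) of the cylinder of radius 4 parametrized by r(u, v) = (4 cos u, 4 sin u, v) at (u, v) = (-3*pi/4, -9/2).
K = 0

Coefficients of the first fundamental form: E = 16, F = 0, G = 1.
Coefficients of the second fundamental form: L = -4, M = 0, N = 0.
Assemble K = (LN − M²)/(EG − F²) = 0. At (u, v) = (-3*pi/4, -9/2): K = 0.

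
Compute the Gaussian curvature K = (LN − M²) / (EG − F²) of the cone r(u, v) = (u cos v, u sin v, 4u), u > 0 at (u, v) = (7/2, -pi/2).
K = 0

Coefficients of the first fundamental form: E = 17, F = 0, G = u^2.
Coefficients of the second fundamental form: L = 0, M = 0, N = 4*sqrt(17)*u^2/(17*Abs(u)).
Assemble K = (LN − M²)/(EG − F²) = 0. At (u, v) = (7/2, -pi/2): K = 0.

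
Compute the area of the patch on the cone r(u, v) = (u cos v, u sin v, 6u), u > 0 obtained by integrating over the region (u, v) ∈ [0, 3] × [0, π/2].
Area = 9*sqrt(37)*pi/4

Area = ∫∫ √(EG − F²) du dv with √(EG − F²) = sqrt(37)*Abs(u). Integrating over [0, 3] × [0, π/2] gives 9*sqrt(37)*pi/4.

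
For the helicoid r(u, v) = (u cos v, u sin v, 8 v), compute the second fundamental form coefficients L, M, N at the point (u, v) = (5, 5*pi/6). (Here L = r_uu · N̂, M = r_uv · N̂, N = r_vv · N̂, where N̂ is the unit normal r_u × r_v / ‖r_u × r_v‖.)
L = 0;  M = -8*sqrt(89)/89;  N = 0

Compute the unit normal N̂(u, v) = (8*sin(v)/sqrt(u^2 + 64), -8*cos(v)/sqrt(u^2 + 64), u/sqrt(u^2 + 64)), and the second partials r_uu, r_uv, r_vv. Take dot products:
  L(u, v) = r_uu · N̂ = 0,
  M(u, v) = r_uv · N̂ = -8/sqrt(u^2 + 64),
  N(u, v) = r_vv · N̂ = 0.
Evaluating at (u, v) = (5, 5*pi/6):
  L = 0, M = -8*sqrt(89)/89, N = 0.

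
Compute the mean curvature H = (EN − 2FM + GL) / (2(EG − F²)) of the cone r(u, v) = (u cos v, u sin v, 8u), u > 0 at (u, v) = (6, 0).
H = 2*sqrt(65)/195

With E = 65, F = 0, G = u^2, L = 0, M = 0, N = 8*sqrt(65)*u^2/(65*Abs(u)), assemble
  H = (EN − 2FM + GL) / (2(EG − F²)) = 4*sqrt(65)/(65*Abs(u)).
At (u, v) = (6, 0): H = 2*sqrt(65)/195.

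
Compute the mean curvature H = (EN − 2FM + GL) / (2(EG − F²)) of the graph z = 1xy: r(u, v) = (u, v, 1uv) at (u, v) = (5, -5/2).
H = 100*sqrt(129)/16641

With E = v^2 + 1, F = u*v, G = u^2 + 1, L = 0, M = 1/sqrt(u^2 + v^2 + 1), N = 0, assemble
  H = (EN − 2FM + GL) / (2(EG − F²)) = -u*v/(u^2 + v^2 + 1)^(3/2).
At (u, v) = (5, -5/2): H = 100*sqrt(129)/16641.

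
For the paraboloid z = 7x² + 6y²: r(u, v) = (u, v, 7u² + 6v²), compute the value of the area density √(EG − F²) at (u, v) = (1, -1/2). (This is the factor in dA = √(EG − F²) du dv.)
√(EG − F²)|_{(1, -1/2)} = sqrt(233)

E = 196*u^2 + 1, F = 168*u*v, G = 144*v^2 + 1, so EG − F² = 196*u^2 + 144*v^2 + 1. Taking the positive square root: √(EG − F²) = sqrt(196*u^2 + 144*v^2 + 1). At (u, v) = (1, -1/2): sqrt(233).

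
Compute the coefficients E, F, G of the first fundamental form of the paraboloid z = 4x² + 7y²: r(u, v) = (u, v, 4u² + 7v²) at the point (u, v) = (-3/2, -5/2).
E = 145;  F = 420;  G = 1226

Partials: r_u = (1, 0, 8*u), r_v = (0, 1, 14*v). As functions of (u, v):
  E = r_u · r_u = 64*u^2 + 1,
  F = r_u · r_v = 112*u*v,
  G = r_v · r_v = 196*v^2 + 1.
Evaluating at (u, v) = (-3/2, -5/2): E = 145, F = 420, G = 1226.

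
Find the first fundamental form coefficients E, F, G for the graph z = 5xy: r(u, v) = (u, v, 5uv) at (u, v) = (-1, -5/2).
E = 629/4;  F = 125/2;  G = 26

Partials: r_u = (1, 0, 5*v), r_v = (0, 1, 5*u). As functions of (u, v):
  E = r_u · r_u = 25*v^2 + 1,
  F = r_u · r_v = 25*u*v,
  G = r_v · r_v = 25*u^2 + 1.
Evaluating at (u, v) = (-1, -5/2): E = 629/4, F = 125/2, G = 26.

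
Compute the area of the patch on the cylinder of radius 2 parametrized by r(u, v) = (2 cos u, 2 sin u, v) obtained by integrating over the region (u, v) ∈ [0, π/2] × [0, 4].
Area = 4*pi

Area = ∫∫ √(EG − F²) du dv with √(EG − F²) = 2. Integrating over [0, π/2] × [0, 4] gives 4*pi.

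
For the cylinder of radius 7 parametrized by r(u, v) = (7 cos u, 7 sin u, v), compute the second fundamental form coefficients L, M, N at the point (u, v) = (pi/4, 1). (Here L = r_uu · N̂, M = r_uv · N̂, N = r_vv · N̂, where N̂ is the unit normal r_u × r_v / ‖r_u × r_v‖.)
L = -7;  M = 0;  N = 0

Compute the unit normal N̂(u, v) = (cos(u), sin(u), 0), and the second partials r_uu, r_uv, r_vv. Take dot products:
  L(u, v) = r_uu · N̂ = -7,
  M(u, v) = r_uv · N̂ = 0,
  N(u, v) = r_vv · N̂ = 0.
Evaluating at (u, v) = (pi/4, 1):
  L = -7, M = 0, N = 0.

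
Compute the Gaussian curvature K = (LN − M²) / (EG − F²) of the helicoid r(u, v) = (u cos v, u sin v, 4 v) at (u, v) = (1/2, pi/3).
K = -256/4225

Coefficients of the first fundamental form: E = 1, F = 0, G = u^2 + 16.
Coefficients of the second fundamental form: L = 0, M = -4/sqrt(u^2 + 16), N = 0.
Assemble K = (LN − M²)/(EG − F²) = -16/(u^2 + 16)^2. At (u, v) = (1/2, pi/3): K = -256/4225.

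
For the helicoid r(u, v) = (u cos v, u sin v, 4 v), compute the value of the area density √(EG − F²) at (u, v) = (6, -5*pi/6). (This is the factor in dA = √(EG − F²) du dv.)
√(EG − F²)|_{(6, -5*pi/6)} = 2*sqrt(13)

E = 1, F = 0, G = u^2 + 16, so EG − F² = u^2 + 16. Taking the positive square root: √(EG − F²) = sqrt(u^2 + 16). At (u, v) = (6, -5*pi/6): 2*sqrt(13).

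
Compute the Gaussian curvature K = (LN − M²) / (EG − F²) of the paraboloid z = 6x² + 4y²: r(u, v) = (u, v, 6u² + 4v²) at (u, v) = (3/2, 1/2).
K = 96/116281

Coefficients of the first fundamental form: E = 144*u^2 + 1, F = 96*u*v, G = 64*v^2 + 1.
Coefficients of the second fundamental form: L = 12/sqrt(144*u^2 + 64*v^2 + 1), M = 0, N = 8/sqrt(144*u^2 + 64*v^2 + 1).
Assemble K = (LN − M²)/(EG − F²) = 96/(20736*u^4 + 18432*u^2*v^2 + 288*u^2 + 4096*v^4 + 128*v^2 + 1). At (u, v) = (3/2, 1/2): K = 96/116281.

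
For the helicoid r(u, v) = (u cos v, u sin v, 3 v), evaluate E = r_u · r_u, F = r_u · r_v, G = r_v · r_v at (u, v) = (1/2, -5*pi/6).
E = 1;  F = 0;  G = 37/4

Partials: r_u = (cos(v), sin(v), 0), r_v = (-u*sin(v), u*cos(v), 3). As functions of (u, v):
  E = r_u · r_u = 1,
  F = r_u · r_v = 0,
  G = r_v · r_v = u^2 + 9.
Evaluating at (u, v) = (1/2, -5*pi/6): E = 1, F = 0, G = 37/4.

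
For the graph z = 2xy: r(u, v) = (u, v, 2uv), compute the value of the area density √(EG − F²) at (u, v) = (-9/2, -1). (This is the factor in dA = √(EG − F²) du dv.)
√(EG − F²)|_{(-9/2, -1)} = sqrt(86)

E = 4*v^2 + 1, F = 4*u*v, G = 4*u^2 + 1, so EG − F² = 4*u^2 + 4*v^2 + 1. Taking the positive square root: √(EG − F²) = sqrt(4*u^2 + 4*v^2 + 1). At (u, v) = (-9/2, -1): sqrt(86).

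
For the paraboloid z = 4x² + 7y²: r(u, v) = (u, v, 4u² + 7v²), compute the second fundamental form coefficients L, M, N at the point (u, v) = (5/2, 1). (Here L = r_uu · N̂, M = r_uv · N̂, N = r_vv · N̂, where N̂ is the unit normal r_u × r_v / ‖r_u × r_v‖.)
L = 8*sqrt(597)/597;  M = 0;  N = 14*sqrt(597)/597

Compute the unit normal N̂(u, v) = (-8*u/sqrt(64*u^2 + 196*v^2 + 1), -14*v/sqrt(64*u^2 + 196*v^2 + 1), 1/sqrt(64*u^2 + 196*v^2 + 1)), and the second partials r_uu, r_uv, r_vv. Take dot products:
  L(u, v) = r_uu · N̂ = 8/sqrt(64*u^2 + 196*v^2 + 1),
  M(u, v) = r_uv · N̂ = 0,
  N(u, v) = r_vv · N̂ = 14/sqrt(64*u^2 + 196*v^2 + 1).
Evaluating at (u, v) = (5/2, 1):
  L = 8*sqrt(597)/597, M = 0, N = 14*sqrt(597)/597.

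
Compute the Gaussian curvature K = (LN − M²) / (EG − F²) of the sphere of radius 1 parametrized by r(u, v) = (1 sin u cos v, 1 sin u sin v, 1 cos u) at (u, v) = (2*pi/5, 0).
K = 1

Coefficients of the first fundamental form: E = 1, F = 0, G = sin(u)^2.
Coefficients of the second fundamental form: L = -sin(u)/Abs(sin(u)), M = 0, N = -sin(u)^3/Abs(sin(u)).
Assemble K = (LN − M²)/(EG − F²) = 1. At (u, v) = (2*pi/5, 0): K = 1.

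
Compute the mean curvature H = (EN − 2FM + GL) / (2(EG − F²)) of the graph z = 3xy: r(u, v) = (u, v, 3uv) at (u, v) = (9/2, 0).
H = 0

With E = 9*v^2 + 1, F = 9*u*v, G = 9*u^2 + 1, L = 0, M = 3/sqrt(9*u^2 + 9*v^2 + 1), N = 0, assemble
  H = (EN − 2FM + GL) / (2(EG − F²)) = -27*u*v/(9*u^2 + 9*v^2 + 1)^(3/2).
At (u, v) = (9/2, 0): H = 0.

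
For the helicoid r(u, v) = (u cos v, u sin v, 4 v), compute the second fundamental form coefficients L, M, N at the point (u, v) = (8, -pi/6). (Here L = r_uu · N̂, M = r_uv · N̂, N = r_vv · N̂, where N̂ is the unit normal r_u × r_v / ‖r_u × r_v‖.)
L = 0;  M = -sqrt(5)/5;  N = 0

Compute the unit normal N̂(u, v) = (4*sin(v)/sqrt(u^2 + 16), -4*cos(v)/sqrt(u^2 + 16), u/sqrt(u^2 + 16)), and the second partials r_uu, r_uv, r_vv. Take dot products:
  L(u, v) = r_uu · N̂ = 0,
  M(u, v) = r_uv · N̂ = -4/sqrt(u^2 + 16),
  N(u, v) = r_vv · N̂ = 0.
Evaluating at (u, v) = (8, -pi/6):
  L = 0, M = -sqrt(5)/5, N = 0.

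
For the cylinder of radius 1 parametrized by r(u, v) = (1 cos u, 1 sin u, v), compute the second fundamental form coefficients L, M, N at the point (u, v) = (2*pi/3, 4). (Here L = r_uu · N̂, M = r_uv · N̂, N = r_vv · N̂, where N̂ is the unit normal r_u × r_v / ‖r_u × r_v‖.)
L = -1;  M = 0;  N = 0

Compute the unit normal N̂(u, v) = (cos(u), sin(u), 0), and the second partials r_uu, r_uv, r_vv. Take dot products:
  L(u, v) = r_uu · N̂ = -1,
  M(u, v) = r_uv · N̂ = 0,
  N(u, v) = r_vv · N̂ = 0.
Evaluating at (u, v) = (2*pi/3, 4):
  L = -1, M = 0, N = 0.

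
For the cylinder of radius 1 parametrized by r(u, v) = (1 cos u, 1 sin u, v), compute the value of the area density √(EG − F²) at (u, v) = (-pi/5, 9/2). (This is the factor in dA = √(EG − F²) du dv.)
√(EG − F²)|_{(-pi/5, 9/2)} = 1

E = 1, F = 0, G = 1, so EG − F² = 1. Taking the positive square root: √(EG − F²) = 1. At (u, v) = (-pi/5, 9/2): 1.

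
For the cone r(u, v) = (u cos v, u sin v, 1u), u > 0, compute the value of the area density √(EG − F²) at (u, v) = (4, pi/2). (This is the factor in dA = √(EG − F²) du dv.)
√(EG − F²)|_{(4, pi/2)} = 4*sqrt(2)

E = 2, F = 0, G = u^2, so EG − F² = 2*u^2. Taking the positive square root: √(EG − F²) = sqrt(2)*Abs(u). At (u, v) = (4, pi/2): 4*sqrt(2).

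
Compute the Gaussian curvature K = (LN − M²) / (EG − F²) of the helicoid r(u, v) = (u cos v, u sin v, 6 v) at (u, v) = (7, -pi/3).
K = -36/7225

Coefficients of the first fundamental form: E = 1, F = 0, G = u^2 + 36.
Coefficients of the second fundamental form: L = 0, M = -6/sqrt(u^2 + 36), N = 0.
Assemble K = (LN − M²)/(EG − F²) = -36/(u^2 + 36)^2. At (u, v) = (7, -pi/3): K = -36/7225.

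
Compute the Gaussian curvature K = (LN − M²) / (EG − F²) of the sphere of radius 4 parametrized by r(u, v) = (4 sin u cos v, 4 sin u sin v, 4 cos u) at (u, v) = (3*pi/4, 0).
K = 1/16

Coefficients of the first fundamental form: E = 16, F = 0, G = 16*sin(u)^2.
Coefficients of the second fundamental form: L = -4*sin(u)/Abs(sin(u)), M = 0, N = -4*sin(u)^3/Abs(sin(u)).
Assemble K = (LN − M²)/(EG − F²) = 1/16. At (u, v) = (3*pi/4, 0): K = 1/16.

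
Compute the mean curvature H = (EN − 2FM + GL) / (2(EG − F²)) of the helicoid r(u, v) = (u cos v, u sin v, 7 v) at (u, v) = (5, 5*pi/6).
H = 0

With E = 1, F = 0, G = u^2 + 49, L = 0, M = -7/sqrt(u^2 + 49), N = 0, assemble
  H = (EN − 2FM + GL) / (2(EG − F²)) = 0.
At (u, v) = (5, 5*pi/6): H = 0.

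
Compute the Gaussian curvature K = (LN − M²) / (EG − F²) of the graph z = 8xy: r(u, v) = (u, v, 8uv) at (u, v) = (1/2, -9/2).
K = -64/1723969

Coefficients of the first fundamental form: E = 64*v^2 + 1, F = 64*u*v, G = 64*u^2 + 1.
Coefficients of the second fundamental form: L = 0, M = 8/sqrt(64*u^2 + 64*v^2 + 1), N = 0.
Assemble K = (LN − M²)/(EG − F²) = -64/(4096*u^4 + 8192*u^2*v^2 + 128*u^2 + 4096*v^4 + 128*v^2 + 1). At (u, v) = (1/2, -9/2): K = -64/1723969.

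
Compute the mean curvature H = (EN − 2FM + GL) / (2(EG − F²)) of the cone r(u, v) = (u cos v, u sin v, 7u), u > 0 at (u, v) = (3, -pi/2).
H = 7*sqrt(2)/60

With E = 50, F = 0, G = u^2, L = 0, M = 0, N = 7*sqrt(2)*u^2/(10*Abs(u)), assemble
  H = (EN − 2FM + GL) / (2(EG − F²)) = 7*sqrt(2)/(20*Abs(u)).
At (u, v) = (3, -pi/2): H = 7*sqrt(2)/60.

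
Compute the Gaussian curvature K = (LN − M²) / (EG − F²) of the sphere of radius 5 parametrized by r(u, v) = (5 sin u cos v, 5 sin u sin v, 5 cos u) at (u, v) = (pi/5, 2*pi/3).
K = 1/25

Coefficients of the first fundamental form: E = 25, F = 0, G = 25*sin(u)^2.
Coefficients of the second fundamental form: L = -5*sin(u)/Abs(sin(u)), M = 0, N = -5*sin(u)^3/Abs(sin(u)).
Assemble K = (LN − M²)/(EG − F²) = 1/25. At (u, v) = (pi/5, 2*pi/3): K = 1/25.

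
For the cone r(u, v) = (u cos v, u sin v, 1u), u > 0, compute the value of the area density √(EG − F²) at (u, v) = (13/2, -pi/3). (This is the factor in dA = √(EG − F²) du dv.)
√(EG − F²)|_{(13/2, -pi/3)} = 13*sqrt(2)/2

E = 2, F = 0, G = u^2, so EG − F² = 2*u^2. Taking the positive square root: √(EG − F²) = sqrt(2)*Abs(u). At (u, v) = (13/2, -pi/3): 13*sqrt(2)/2.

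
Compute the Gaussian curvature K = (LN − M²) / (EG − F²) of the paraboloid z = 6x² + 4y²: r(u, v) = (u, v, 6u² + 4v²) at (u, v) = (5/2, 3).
K = 96/2181529

Coefficients of the first fundamental form: E = 144*u^2 + 1, F = 96*u*v, G = 64*v^2 + 1.
Coefficients of the second fundamental form: L = 12/sqrt(144*u^2 + 64*v^2 + 1), M = 0, N = 8/sqrt(144*u^2 + 64*v^2 + 1).
Assemble K = (LN − M²)/(EG − F²) = 96/(20736*u^4 + 18432*u^2*v^2 + 288*u^2 + 4096*v^4 + 128*v^2 + 1). At (u, v) = (5/2, 3): K = 96/2181529.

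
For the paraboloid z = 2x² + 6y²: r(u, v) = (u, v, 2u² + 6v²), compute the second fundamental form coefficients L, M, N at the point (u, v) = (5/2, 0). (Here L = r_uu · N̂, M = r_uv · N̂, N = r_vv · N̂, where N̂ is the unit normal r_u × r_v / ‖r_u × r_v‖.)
L = 4*sqrt(101)/101;  M = 0;  N = 12*sqrt(101)/101

Compute the unit normal N̂(u, v) = (-4*u/sqrt(16*u^2 + 144*v^2 + 1), -12*v/sqrt(16*u^2 + 144*v^2 + 1), 1/sqrt(16*u^2 + 144*v^2 + 1)), and the second partials r_uu, r_uv, r_vv. Take dot products:
  L(u, v) = r_uu · N̂ = 4/sqrt(16*u^2 + 144*v^2 + 1),
  M(u, v) = r_uv · N̂ = 0,
  N(u, v) = r_vv · N̂ = 12/sqrt(16*u^2 + 144*v^2 + 1).
Evaluating at (u, v) = (5/2, 0):
  L = 4*sqrt(101)/101, M = 0, N = 12*sqrt(101)/101.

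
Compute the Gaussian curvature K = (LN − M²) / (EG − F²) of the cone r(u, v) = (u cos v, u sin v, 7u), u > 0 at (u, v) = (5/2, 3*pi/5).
K = 0

Coefficients of the first fundamental form: E = 50, F = 0, G = u^2.
Coefficients of the second fundamental form: L = 0, M = 0, N = 7*sqrt(2)*u^2/(10*Abs(u)).
Assemble K = (LN − M²)/(EG − F²) = 0. At (u, v) = (5/2, 3*pi/5): K = 0.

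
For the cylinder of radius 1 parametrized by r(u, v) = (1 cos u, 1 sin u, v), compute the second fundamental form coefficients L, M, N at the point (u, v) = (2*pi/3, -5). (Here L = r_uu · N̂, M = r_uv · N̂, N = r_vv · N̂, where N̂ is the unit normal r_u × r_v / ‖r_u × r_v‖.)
L = -1;  M = 0;  N = 0

Compute the unit normal N̂(u, v) = (cos(u), sin(u), 0), and the second partials r_uu, r_uv, r_vv. Take dot products:
  L(u, v) = r_uu · N̂ = -1,
  M(u, v) = r_uv · N̂ = 0,
  N(u, v) = r_vv · N̂ = 0.
Evaluating at (u, v) = (2*pi/3, -5):
  L = -1, M = 0, N = 0.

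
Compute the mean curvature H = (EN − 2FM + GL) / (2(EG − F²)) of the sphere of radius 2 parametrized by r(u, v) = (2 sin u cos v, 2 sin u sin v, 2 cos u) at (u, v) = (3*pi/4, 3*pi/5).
H = -1/2

With E = 4, F = 0, G = 4*sin(u)^2, L = -2*sin(u)/Abs(sin(u)), M = 0, N = -2*sin(u)^3/Abs(sin(u)), assemble
  H = (EN − 2FM + GL) / (2(EG − F²)) = -sin(u)/(2*Abs(sin(u))).
At (u, v) = (3*pi/4, 3*pi/5): H = -1/2.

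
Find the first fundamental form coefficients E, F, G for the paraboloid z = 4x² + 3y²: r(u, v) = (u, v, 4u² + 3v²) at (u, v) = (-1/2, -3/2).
E = 17;  F = 36;  G = 82

Partials: r_u = (1, 0, 8*u), r_v = (0, 1, 6*v). As functions of (u, v):
  E = r_u · r_u = 64*u^2 + 1,
  F = r_u · r_v = 48*u*v,
  G = r_v · r_v = 36*v^2 + 1.
Evaluating at (u, v) = (-1/2, -3/2): E = 17, F = 36, G = 82.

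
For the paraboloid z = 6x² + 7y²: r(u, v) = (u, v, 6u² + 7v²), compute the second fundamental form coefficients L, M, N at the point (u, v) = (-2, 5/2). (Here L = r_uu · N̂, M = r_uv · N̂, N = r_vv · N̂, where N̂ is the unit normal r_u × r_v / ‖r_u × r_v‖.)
L = 6*sqrt(1802)/901;  M = 0;  N = 7*sqrt(1802)/901

Compute the unit normal N̂(u, v) = (-12*u/sqrt(144*u^2 + 196*v^2 + 1), -14*v/sqrt(144*u^2 + 196*v^2 + 1), 1/sqrt(144*u^2 + 196*v^2 + 1)), and the second partials r_uu, r_uv, r_vv. Take dot products:
  L(u, v) = r_uu · N̂ = 12/sqrt(144*u^2 + 196*v^2 + 1),
  M(u, v) = r_uv · N̂ = 0,
  N(u, v) = r_vv · N̂ = 14/sqrt(144*u^2 + 196*v^2 + 1).
Evaluating at (u, v) = (-2, 5/2):
  L = 6*sqrt(1802)/901, M = 0, N = 7*sqrt(1802)/901.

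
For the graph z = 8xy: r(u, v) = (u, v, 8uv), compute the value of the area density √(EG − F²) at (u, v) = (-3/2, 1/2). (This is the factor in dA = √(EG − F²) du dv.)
√(EG − F²)|_{(-3/2, 1/2)} = sqrt(161)

E = 64*v^2 + 1, F = 64*u*v, G = 64*u^2 + 1, so EG − F² = 64*u^2 + 64*v^2 + 1. Taking the positive square root: √(EG − F²) = sqrt(64*u^2 + 64*v^2 + 1). At (u, v) = (-3/2, 1/2): sqrt(161).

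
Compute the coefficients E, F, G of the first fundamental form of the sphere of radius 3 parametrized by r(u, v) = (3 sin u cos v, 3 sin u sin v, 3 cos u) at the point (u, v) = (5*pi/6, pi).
E = 9;  F = 0;  G = 9/4

Partials: r_u = (3*cos(u)*cos(v), 3*sin(v)*cos(u), -3*sin(u)), r_v = (-3*sin(u)*sin(v), 3*sin(u)*cos(v), 0). As functions of (u, v):
  E = r_u · r_u = 9,
  F = r_u · r_v = 0,
  G = r_v · r_v = 9*sin(u)^2.
Evaluating at (u, v) = (5*pi/6, pi): E = 9, F = 0, G = 9/4.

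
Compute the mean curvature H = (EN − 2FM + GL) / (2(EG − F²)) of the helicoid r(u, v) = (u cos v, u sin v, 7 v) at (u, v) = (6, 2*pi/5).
H = 0

With E = 1, F = 0, G = u^2 + 49, L = 0, M = -7/sqrt(u^2 + 49), N = 0, assemble
  H = (EN − 2FM + GL) / (2(EG − F²)) = 0.
At (u, v) = (6, 2*pi/5): H = 0.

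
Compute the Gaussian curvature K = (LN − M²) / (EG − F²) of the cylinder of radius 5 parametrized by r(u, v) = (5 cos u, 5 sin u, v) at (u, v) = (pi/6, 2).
K = 0

Coefficients of the first fundamental form: E = 25, F = 0, G = 1.
Coefficients of the second fundamental form: L = -5, M = 0, N = 0.
Assemble K = (LN − M²)/(EG − F²) = 0. At (u, v) = (pi/6, 2): K = 0.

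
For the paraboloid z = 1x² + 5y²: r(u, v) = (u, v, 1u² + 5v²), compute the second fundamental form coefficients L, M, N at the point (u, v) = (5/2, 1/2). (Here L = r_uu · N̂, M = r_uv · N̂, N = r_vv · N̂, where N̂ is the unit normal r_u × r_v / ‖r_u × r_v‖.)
L = 2*sqrt(51)/51;  M = 0;  N = 10*sqrt(51)/51

Compute the unit normal N̂(u, v) = (-2*u/sqrt(4*u^2 + 100*v^2 + 1), -10*v/sqrt(4*u^2 + 100*v^2 + 1), 1/sqrt(4*u^2 + 100*v^2 + 1)), and the second partials r_uu, r_uv, r_vv. Take dot products:
  L(u, v) = r_uu · N̂ = 2/sqrt(4*u^2 + 100*v^2 + 1),
  M(u, v) = r_uv · N̂ = 0,
  N(u, v) = r_vv · N̂ = 10/sqrt(4*u^2 + 100*v^2 + 1).
Evaluating at (u, v) = (5/2, 1/2):
  L = 2*sqrt(51)/51, M = 0, N = 10*sqrt(51)/51.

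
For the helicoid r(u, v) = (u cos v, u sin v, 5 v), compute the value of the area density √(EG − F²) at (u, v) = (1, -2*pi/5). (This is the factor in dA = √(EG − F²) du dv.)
√(EG − F²)|_{(1, -2*pi/5)} = sqrt(26)

E = 1, F = 0, G = u^2 + 25, so EG − F² = u^2 + 25. Taking the positive square root: √(EG − F²) = sqrt(u^2 + 25). At (u, v) = (1, -2*pi/5): sqrt(26).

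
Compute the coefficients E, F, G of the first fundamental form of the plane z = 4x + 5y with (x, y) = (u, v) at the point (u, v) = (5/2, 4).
E = 17;  F = 20;  G = 26

Partials: r_u = (1, 0, 4), r_v = (0, 1, 5). As functions of (u, v):
  E = r_u · r_u = 17,
  F = r_u · r_v = 20,
  G = r_v · r_v = 26.
Evaluating at (u, v) = (5/2, 4): E = 17, F = 20, G = 26.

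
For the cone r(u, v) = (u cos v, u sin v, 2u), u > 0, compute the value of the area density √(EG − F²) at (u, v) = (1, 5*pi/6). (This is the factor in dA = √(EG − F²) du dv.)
√(EG − F²)|_{(1, 5*pi/6)} = sqrt(5)

E = 5, F = 0, G = u^2, so EG − F² = 5*u^2. Taking the positive square root: √(EG − F²) = sqrt(5)*Abs(u). At (u, v) = (1, 5*pi/6): sqrt(5).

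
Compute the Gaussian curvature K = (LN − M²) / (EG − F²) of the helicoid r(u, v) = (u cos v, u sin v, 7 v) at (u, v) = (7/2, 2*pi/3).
K = -16/1225

Coefficients of the first fundamental form: E = 1, F = 0, G = u^2 + 49.
Coefficients of the second fundamental form: L = 0, M = -7/sqrt(u^2 + 49), N = 0.
Assemble K = (LN − M²)/(EG − F²) = -49/(u^2 + 49)^2. At (u, v) = (7/2, 2*pi/3): K = -16/1225.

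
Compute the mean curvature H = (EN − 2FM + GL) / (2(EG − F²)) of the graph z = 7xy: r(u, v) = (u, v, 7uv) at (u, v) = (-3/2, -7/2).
H = -7203*sqrt(2846)/4049858

With E = 49*v^2 + 1, F = 49*u*v, G = 49*u^2 + 1, L = 0, M = 7/sqrt(49*u^2 + 49*v^2 + 1), N = 0, assemble
  H = (EN − 2FM + GL) / (2(EG − F²)) = -343*u*v/(49*u^2 + 49*v^2 + 1)^(3/2).
At (u, v) = (-3/2, -7/2): H = -7203*sqrt(2846)/4049858.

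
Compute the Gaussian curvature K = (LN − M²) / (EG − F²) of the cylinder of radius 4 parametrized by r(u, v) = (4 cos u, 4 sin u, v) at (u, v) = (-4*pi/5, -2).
K = 0

Coefficients of the first fundamental form: E = 16, F = 0, G = 1.
Coefficients of the second fundamental form: L = -4, M = 0, N = 0.
Assemble K = (LN − M²)/(EG − F²) = 0. At (u, v) = (-4*pi/5, -2): K = 0.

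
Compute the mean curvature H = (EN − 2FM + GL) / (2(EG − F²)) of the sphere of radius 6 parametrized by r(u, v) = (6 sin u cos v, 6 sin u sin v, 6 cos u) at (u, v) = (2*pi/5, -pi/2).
H = -1/6

With E = 36, F = 0, G = 36*sin(u)^2, L = -6*sin(u)/Abs(sin(u)), M = 0, N = -6*sin(u)^3/Abs(sin(u)), assemble
  H = (EN − 2FM + GL) / (2(EG − F²)) = -sin(u)/(6*Abs(sin(u))).
At (u, v) = (2*pi/5, -pi/2): H = -1/6.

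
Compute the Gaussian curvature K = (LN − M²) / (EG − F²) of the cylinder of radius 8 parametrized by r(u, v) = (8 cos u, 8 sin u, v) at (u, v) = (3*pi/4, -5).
K = 0

Coefficients of the first fundamental form: E = 64, F = 0, G = 1.
Coefficients of the second fundamental form: L = -8, M = 0, N = 0.
Assemble K = (LN − M²)/(EG − F²) = 0. At (u, v) = (3*pi/4, -5): K = 0.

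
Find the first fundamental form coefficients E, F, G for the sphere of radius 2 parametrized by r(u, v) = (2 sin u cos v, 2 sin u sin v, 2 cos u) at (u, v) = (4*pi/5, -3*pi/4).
E = 4;  F = 0;  G = 5/2 - sqrt(5)/2

Partials: r_u = (2*cos(u)*cos(v), 2*sin(v)*cos(u), -2*sin(u)), r_v = (-2*sin(u)*sin(v), 2*sin(u)*cos(v), 0). As functions of (u, v):
  E = r_u · r_u = 4,
  F = r_u · r_v = 0,
  G = r_v · r_v = 4*sin(u)^2.
Evaluating at (u, v) = (4*pi/5, -3*pi/4): E = 4, F = 0, G = 5/2 - sqrt(5)/2.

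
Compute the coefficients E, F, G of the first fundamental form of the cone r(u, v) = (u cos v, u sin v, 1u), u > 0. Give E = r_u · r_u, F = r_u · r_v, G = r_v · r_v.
E = 2;  F = 0;  G = u^2

Compute partials: r_u = (cos(v), sin(v), 1), r_v = (-u*sin(v), u*cos(v), 0). Then
  E = r_u · r_u = 2,
  F = r_u · r_v = 0,
  G = r_v · r_v = u^2.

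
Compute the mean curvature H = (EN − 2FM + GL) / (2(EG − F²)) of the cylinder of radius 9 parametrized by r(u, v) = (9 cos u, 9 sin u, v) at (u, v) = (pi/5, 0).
H = -1/18

With E = 81, F = 0, G = 1, L = -9, M = 0, N = 0, assemble
  H = (EN − 2FM + GL) / (2(EG − F²)) = -1/18.
At (u, v) = (pi/5, 0): H = -1/18.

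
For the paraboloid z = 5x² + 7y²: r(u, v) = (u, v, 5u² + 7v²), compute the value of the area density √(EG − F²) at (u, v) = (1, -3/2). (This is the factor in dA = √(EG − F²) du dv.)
√(EG − F²)|_{(1, -3/2)} = sqrt(542)

E = 100*u^2 + 1, F = 140*u*v, G = 196*v^2 + 1, so EG − F² = 100*u^2 + 196*v^2 + 1. Taking the positive square root: √(EG − F²) = sqrt(100*u^2 + 196*v^2 + 1). At (u, v) = (1, -3/2): sqrt(542).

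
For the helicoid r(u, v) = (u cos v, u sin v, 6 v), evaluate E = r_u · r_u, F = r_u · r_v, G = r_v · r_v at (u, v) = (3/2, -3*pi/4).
E = 1;  F = 0;  G = 153/4

Partials: r_u = (cos(v), sin(v), 0), r_v = (-u*sin(v), u*cos(v), 6). As functions of (u, v):
  E = r_u · r_u = 1,
  F = r_u · r_v = 0,
  G = r_v · r_v = u^2 + 36.
Evaluating at (u, v) = (3/2, -3*pi/4): E = 1, F = 0, G = 153/4.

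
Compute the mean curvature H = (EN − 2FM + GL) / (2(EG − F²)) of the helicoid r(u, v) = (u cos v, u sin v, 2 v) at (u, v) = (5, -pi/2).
H = 0

With E = 1, F = 0, G = u^2 + 4, L = 0, M = -2/sqrt(u^2 + 4), N = 0, assemble
  H = (EN − 2FM + GL) / (2(EG − F²)) = 0.
At (u, v) = (5, -pi/2): H = 0.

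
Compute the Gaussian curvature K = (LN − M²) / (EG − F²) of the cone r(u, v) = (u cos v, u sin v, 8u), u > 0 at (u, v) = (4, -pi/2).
K = 0

Coefficients of the first fundamental form: E = 65, F = 0, G = u^2.
Coefficients of the second fundamental form: L = 0, M = 0, N = 8*sqrt(65)*u^2/(65*Abs(u)).
Assemble K = (LN − M²)/(EG − F²) = 0. At (u, v) = (4, -pi/2): K = 0.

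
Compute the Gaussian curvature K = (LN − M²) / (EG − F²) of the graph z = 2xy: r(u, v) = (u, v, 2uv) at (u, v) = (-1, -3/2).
K = -1/49

Coefficients of the first fundamental form: E = 4*v^2 + 1, F = 4*u*v, G = 4*u^2 + 1.
Coefficients of the second fundamental form: L = 0, M = 2/sqrt(4*u^2 + 4*v^2 + 1), N = 0.
Assemble K = (LN − M²)/(EG − F²) = -4/(16*u^4 + 32*u^2*v^2 + 8*u^2 + 16*v^4 + 8*v^2 + 1). At (u, v) = (-1, -3/2): K = -1/49.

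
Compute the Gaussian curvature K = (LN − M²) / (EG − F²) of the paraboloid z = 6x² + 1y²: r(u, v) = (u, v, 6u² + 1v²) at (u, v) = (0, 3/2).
K = 6/25

Coefficients of the first fundamental form: E = 144*u^2 + 1, F = 24*u*v, G = 4*v^2 + 1.
Coefficients of the second fundamental form: L = 12/sqrt(144*u^2 + 4*v^2 + 1), M = 0, N = 2/sqrt(144*u^2 + 4*v^2 + 1).
Assemble K = (LN − M²)/(EG − F²) = 24/(20736*u^4 + 1152*u^2*v^2 + 288*u^2 + 16*v^4 + 8*v^2 + 1). At (u, v) = (0, 3/2): K = 6/25.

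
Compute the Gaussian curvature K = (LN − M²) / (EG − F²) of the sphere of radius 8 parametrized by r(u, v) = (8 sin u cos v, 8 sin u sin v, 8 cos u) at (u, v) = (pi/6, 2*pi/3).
K = 1/64

Coefficients of the first fundamental form: E = 64, F = 0, G = 64*sin(u)^2.
Coefficients of the second fundamental form: L = -8*sin(u)/Abs(sin(u)), M = 0, N = -8*sin(u)^3/Abs(sin(u)).
Assemble K = (LN − M²)/(EG − F²) = 1/64. At (u, v) = (pi/6, 2*pi/3): K = 1/64.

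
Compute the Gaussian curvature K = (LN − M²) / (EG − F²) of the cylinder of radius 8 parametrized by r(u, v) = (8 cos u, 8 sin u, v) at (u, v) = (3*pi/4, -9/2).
K = 0

Coefficients of the first fundamental form: E = 64, F = 0, G = 1.
Coefficients of the second fundamental form: L = -8, M = 0, N = 0.
Assemble K = (LN − M²)/(EG − F²) = 0. At (u, v) = (3*pi/4, -9/2): K = 0.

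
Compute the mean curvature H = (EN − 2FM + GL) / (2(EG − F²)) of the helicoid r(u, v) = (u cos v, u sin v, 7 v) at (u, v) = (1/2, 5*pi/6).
H = 0

With E = 1, F = 0, G = u^2 + 49, L = 0, M = -7/sqrt(u^2 + 49), N = 0, assemble
  H = (EN − 2FM + GL) / (2(EG − F²)) = 0.
At (u, v) = (1/2, 5*pi/6): H = 0.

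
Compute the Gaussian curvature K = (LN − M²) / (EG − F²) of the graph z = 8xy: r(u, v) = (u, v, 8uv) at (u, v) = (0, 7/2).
K = -64/616225

Coefficients of the first fundamental form: E = 64*v^2 + 1, F = 64*u*v, G = 64*u^2 + 1.
Coefficients of the second fundamental form: L = 0, M = 8/sqrt(64*u^2 + 64*v^2 + 1), N = 0.
Assemble K = (LN − M²)/(EG − F²) = -64/(4096*u^4 + 8192*u^2*v^2 + 128*u^2 + 4096*v^4 + 128*v^2 + 1). At (u, v) = (0, 7/2): K = -64/616225.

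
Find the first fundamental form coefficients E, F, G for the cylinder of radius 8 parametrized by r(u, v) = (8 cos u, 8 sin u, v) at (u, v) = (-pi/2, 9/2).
E = 64;  F = 0;  G = 1

Partials: r_u = (-8*sin(u), 8*cos(u), 0), r_v = (0, 0, 1). As functions of (u, v):
  E = r_u · r_u = 64,
  F = r_u · r_v = 0,
  G = r_v · r_v = 1.
Evaluating at (u, v) = (-pi/2, 9/2): E = 64, F = 0, G = 1.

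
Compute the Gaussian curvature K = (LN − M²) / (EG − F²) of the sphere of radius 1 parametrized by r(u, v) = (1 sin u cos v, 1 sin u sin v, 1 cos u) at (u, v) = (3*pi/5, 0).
K = 1

Coefficients of the first fundamental form: E = 1, F = 0, G = sin(u)^2.
Coefficients of the second fundamental form: L = -sin(u)/Abs(sin(u)), M = 0, N = -sin(u)^3/Abs(sin(u)).
Assemble K = (LN − M²)/(EG − F²) = 1. At (u, v) = (3*pi/5, 0): K = 1.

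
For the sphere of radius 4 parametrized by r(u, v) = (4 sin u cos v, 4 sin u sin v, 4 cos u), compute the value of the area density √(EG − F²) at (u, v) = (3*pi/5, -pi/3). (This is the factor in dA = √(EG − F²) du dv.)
√(EG − F²)|_{(3*pi/5, -pi/3)} = 4*sqrt(2*sqrt(5) + 10)

E = 16, F = 0, G = 16*sin(u)^2, so EG − F² = 256*sin(u)^2. Taking the positive square root: √(EG − F²) = 16*Abs(sin(u)). At (u, v) = (3*pi/5, -pi/3): 4*sqrt(2*sqrt(5) + 10).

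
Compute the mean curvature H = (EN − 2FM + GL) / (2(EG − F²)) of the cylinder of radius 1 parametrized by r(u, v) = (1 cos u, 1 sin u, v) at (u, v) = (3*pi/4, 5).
H = -1/2

With E = 1, F = 0, G = 1, L = -1, M = 0, N = 0, assemble
  H = (EN − 2FM + GL) / (2(EG − F²)) = -1/2.
At (u, v) = (3*pi/4, 5): H = -1/2.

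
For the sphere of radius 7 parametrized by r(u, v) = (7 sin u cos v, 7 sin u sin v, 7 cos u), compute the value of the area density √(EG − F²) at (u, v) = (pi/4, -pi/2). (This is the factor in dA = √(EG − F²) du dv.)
√(EG − F²)|_{(pi/4, -pi/2)} = 49*sqrt(2)/2

E = 49, F = 0, G = 49*sin(u)^2, so EG − F² = 2401*sin(u)^2. Taking the positive square root: √(EG − F²) = 49*Abs(sin(u)). At (u, v) = (pi/4, -pi/2): 49*sqrt(2)/2.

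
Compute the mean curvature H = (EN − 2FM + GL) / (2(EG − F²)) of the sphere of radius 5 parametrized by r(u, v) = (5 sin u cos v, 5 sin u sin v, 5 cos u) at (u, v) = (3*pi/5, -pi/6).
H = -1/5

With E = 25, F = 0, G = 25*sin(u)^2, L = -5*sin(u)/Abs(sin(u)), M = 0, N = -5*sin(u)^3/Abs(sin(u)), assemble
  H = (EN − 2FM + GL) / (2(EG − F²)) = -sin(u)/(5*Abs(sin(u))).
At (u, v) = (3*pi/5, -pi/6): H = -1/5.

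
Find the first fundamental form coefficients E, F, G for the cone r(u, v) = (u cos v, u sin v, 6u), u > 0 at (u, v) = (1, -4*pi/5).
E = 37;  F = 0;  G = 1

Partials: r_u = (cos(v), sin(v), 6), r_v = (-u*sin(v), u*cos(v), 0). As functions of (u, v):
  E = r_u · r_u = 37,
  F = r_u · r_v = 0,
  G = r_v · r_v = u^2.
Evaluating at (u, v) = (1, -4*pi/5): E = 37, F = 0, G = 1.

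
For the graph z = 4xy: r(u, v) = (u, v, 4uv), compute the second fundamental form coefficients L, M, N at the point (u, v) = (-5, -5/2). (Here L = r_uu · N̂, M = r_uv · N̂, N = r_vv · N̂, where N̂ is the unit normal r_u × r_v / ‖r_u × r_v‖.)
L = 0;  M = 4*sqrt(501)/501;  N = 0

Compute the unit normal N̂(u, v) = (-4*v/sqrt(16*u^2 + 16*v^2 + 1), -4*u/sqrt(16*u^2 + 16*v^2 + 1), 1/sqrt(16*u^2 + 16*v^2 + 1)), and the second partials r_uu, r_uv, r_vv. Take dot products:
  L(u, v) = r_uu · N̂ = 0,
  M(u, v) = r_uv · N̂ = 4/sqrt(16*u^2 + 16*v^2 + 1),
  N(u, v) = r_vv · N̂ = 0.
Evaluating at (u, v) = (-5, -5/2):
  L = 0, M = 4*sqrt(501)/501, N = 0.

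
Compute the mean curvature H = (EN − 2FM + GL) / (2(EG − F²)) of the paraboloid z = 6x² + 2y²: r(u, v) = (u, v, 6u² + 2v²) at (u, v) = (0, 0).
H = 8

With E = 144*u^2 + 1, F = 48*u*v, G = 16*v^2 + 1, L = 12/sqrt(144*u^2 + 16*v^2 + 1), M = 0, N = 4/sqrt(144*u^2 + 16*v^2 + 1), assemble
  H = (EN − 2FM + GL) / (2(EG − F²)) = 8*(36*u^2 + 12*v^2 + 1)/(144*u^2 + 16*v^2 + 1)^(3/2).
At (u, v) = (0, 0): H = 8.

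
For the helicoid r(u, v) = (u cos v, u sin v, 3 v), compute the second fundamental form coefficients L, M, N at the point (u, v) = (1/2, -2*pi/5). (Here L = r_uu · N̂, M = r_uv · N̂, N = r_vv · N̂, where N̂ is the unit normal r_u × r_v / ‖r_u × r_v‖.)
L = 0;  M = -6*sqrt(37)/37;  N = 0

Compute the unit normal N̂(u, v) = (3*sin(v)/sqrt(u^2 + 9), -3*cos(v)/sqrt(u^2 + 9), u/sqrt(u^2 + 9)), and the second partials r_uu, r_uv, r_vv. Take dot products:
  L(u, v) = r_uu · N̂ = 0,
  M(u, v) = r_uv · N̂ = -3/sqrt(u^2 + 9),
  N(u, v) = r_vv · N̂ = 0.
Evaluating at (u, v) = (1/2, -2*pi/5):
  L = 0, M = -6*sqrt(37)/37, N = 0.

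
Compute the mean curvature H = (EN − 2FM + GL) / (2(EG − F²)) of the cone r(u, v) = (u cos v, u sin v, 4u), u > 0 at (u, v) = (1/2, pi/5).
H = 4*sqrt(17)/17

With E = 17, F = 0, G = u^2, L = 0, M = 0, N = 4*sqrt(17)*u^2/(17*Abs(u)), assemble
  H = (EN − 2FM + GL) / (2(EG − F²)) = 2*sqrt(17)/(17*Abs(u)).
At (u, v) = (1/2, pi/5): H = 4*sqrt(17)/17.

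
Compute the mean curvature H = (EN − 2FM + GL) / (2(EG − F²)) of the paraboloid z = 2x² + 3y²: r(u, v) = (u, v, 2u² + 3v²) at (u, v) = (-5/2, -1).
H = 377*sqrt(137)/18769

With E = 16*u^2 + 1, F = 24*u*v, G = 36*v^2 + 1, L = 4/sqrt(16*u^2 + 36*v^2 + 1), M = 0, N = 6/sqrt(16*u^2 + 36*v^2 + 1), assemble
  H = (EN − 2FM + GL) / (2(EG − F²)) = (48*u^2 + 72*v^2 + 5)/(16*u^2 + 36*v^2 + 1)^(3/2).
At (u, v) = (-5/2, -1): H = 377*sqrt(137)/18769.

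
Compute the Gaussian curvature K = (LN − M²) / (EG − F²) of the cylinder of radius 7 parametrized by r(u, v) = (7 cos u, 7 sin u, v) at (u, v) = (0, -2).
K = 0

Coefficients of the first fundamental form: E = 49, F = 0, G = 1.
Coefficients of the second fundamental form: L = -7, M = 0, N = 0.
Assemble K = (LN − M²)/(EG − F²) = 0. At (u, v) = (0, -2): K = 0.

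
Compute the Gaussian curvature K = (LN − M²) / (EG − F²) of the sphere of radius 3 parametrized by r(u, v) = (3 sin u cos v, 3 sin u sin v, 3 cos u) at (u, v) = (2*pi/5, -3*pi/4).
K = 1/9

Coefficients of the first fundamental form: E = 9, F = 0, G = 9*sin(u)^2.
Coefficients of the second fundamental form: L = -3*sin(u)/Abs(sin(u)), M = 0, N = -3*sin(u)^3/Abs(sin(u)).
Assemble K = (LN − M²)/(EG − F²) = 1/9. At (u, v) = (2*pi/5, -3*pi/4): K = 1/9.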